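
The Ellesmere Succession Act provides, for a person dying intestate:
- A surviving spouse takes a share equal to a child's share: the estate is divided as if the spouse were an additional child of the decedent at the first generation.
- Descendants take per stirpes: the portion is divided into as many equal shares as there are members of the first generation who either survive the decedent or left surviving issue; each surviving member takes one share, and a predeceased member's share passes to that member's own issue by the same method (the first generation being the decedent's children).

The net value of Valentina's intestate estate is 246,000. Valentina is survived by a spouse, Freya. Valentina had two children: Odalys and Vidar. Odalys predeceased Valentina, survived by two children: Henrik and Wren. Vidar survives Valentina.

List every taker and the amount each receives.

The spouse counts as an additional share at the children's level, so there are 3 primary shares of 82,000. Freya takes one such share (82,000).
The children's combined portion (164,000) is divided into 2 shares of 82,000: Vidar takes 82,000; Odalys's 82,000 share passes to Odalys's issue.
Odalys's share (82,000) is divided into 2 shares of 41,000: Henrik and Wren each take 41,000.

Freya: 82,000; Henrik: 41,000; Wren: 41,000; Vidar: 82,000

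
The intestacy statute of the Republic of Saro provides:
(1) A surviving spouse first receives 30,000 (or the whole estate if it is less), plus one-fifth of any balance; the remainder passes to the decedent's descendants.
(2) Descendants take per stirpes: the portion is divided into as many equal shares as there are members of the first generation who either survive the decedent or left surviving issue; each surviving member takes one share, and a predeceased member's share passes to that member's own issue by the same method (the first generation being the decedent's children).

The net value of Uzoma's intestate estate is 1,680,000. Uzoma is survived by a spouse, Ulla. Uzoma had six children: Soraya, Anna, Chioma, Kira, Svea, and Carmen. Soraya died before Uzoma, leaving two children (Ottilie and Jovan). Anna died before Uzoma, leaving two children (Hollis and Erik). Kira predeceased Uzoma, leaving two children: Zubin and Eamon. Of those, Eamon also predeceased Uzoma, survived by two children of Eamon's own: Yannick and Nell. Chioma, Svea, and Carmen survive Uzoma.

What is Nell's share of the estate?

Ulla first takes 30,000, leaving a balance of 1,650,000. Ulla then takes one-fifth of the balance (330,000), for a total of 360,000. The remaining 1,320,000 passes to the descendants.
The descendants' portion (1,320,000) is divided into 6 shares of 220,000: Chioma, Svea, and Carmen each take 220,000; Soraya's 220,000 share passes to Soraya's issue; Anna's 220,000 share passes to Anna's issue; Kira's 220,000 share passes to Kira's issue.
Soraya's share (220,000) is divided into 2 shares of 110,000: Ottilie and Jovan each take 110,000.
Anna's share (220,000) is divided into 2 shares of 110,000: Hollis and Erik each take 110,000.
Kira's share (220,000) is divided into 2 shares of 110,000: Zubin takes 110,000; Eamon's 110,000 share passes to Eamon's issue.
Eamon's share (110,000) is divided into 2 shares of 55,000: Yannick and Nell each take 55,000.

Nell receives 55,000.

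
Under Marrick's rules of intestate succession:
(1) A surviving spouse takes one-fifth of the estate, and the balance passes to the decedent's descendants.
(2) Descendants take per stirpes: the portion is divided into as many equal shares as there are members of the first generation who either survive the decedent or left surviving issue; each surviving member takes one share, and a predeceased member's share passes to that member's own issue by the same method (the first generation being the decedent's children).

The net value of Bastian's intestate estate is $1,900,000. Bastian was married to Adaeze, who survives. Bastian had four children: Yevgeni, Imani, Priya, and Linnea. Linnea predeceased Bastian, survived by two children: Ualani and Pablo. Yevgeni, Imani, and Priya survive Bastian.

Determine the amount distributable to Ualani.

Ualani receives $190,000.

Adaeze takes one-fifth of $1,900,000 = $380,000. The remaining $1,520,000 passes to the descendants.
The descendants' portion ($1,520,000) is divided into 4 shares of $380,000: Yevgeni, Imani, and Priya each take $380,000; Linnea's $380,000 share passes to Linnea's issue.
Linnea's share ($380,000) is divided into 2 shares of $190,000: Ualani and Pablo each take $190,000.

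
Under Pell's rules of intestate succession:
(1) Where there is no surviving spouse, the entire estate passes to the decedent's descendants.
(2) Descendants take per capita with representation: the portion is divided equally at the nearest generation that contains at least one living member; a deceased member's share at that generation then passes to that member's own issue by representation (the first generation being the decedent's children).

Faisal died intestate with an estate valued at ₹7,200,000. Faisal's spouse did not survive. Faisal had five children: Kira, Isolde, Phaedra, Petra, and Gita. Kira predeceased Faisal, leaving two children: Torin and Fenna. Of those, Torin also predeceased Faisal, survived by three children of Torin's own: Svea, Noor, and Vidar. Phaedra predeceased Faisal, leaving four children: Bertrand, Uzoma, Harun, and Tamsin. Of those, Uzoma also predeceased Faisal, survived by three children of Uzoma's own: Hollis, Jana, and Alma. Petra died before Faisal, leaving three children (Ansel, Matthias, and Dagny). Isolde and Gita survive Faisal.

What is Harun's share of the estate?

Harun receives ₹360,000.

The entire ₹7,200,000 passes to the descendants.
That amount (₹7,200,000) is divided into 5 shares of ₹1,440,000: Isolde and Gita each take ₹1,440,000; Kira's ₹1,440,000 share passes to Kira's issue; Phaedra's ₹1,440,000 share passes to Phaedra's issue; Petra's ₹1,440,000 share passes to Petra's issue.
Kira's share (₹1,440,000) is divided into 2 shares of ₹720,000: Fenna takes ₹720,000; Torin's ₹720,000 share passes to Torin's issue.
Torin's share (₹720,000) is divided into 3 shares of ₹240,000: Svea, Noor, and Vidar each take ₹240,000.
Phaedra's share (₹1,440,000) is divided into 4 shares of ₹360,000: Bertrand, Harun, and Tamsin each take ₹360,000; Uzoma's ₹360,000 share passes to Uzoma's issue.
Uzoma's share (₹360,000) is divided into 3 shares of ₹120,000: Hollis, Jana, and Alma each take ₹120,000.
Petra's share (₹1,440,000) is divided into 3 shares of ₹480,000: Ansel, Matthias, and Dagny each take ₹480,000.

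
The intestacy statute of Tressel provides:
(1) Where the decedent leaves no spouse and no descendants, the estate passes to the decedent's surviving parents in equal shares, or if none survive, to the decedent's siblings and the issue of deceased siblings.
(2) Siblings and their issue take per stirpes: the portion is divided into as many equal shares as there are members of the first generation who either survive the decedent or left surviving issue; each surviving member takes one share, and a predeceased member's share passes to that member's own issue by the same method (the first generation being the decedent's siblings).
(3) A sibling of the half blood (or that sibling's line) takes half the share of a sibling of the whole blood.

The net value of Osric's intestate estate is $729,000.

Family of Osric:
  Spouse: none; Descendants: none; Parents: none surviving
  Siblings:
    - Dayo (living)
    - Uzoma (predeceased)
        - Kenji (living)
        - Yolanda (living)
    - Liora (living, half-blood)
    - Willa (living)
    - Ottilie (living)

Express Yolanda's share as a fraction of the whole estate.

Yolanda receives 1/9 of the estate.

The entire $729,000 passes to the siblings and their issue.
Counting each half-blood sibling's line as half a unit, there are 9/2 units in $729,000, so one unit is $162,000. Whole-blood lines (Dayo, Uzoma, Willa, and Ottilie) take $162,000 each; half-blood lines (Liora) take $81,000 each.
Uzoma's share ($162,000) is divided into 2 shares of $81,000: Kenji and Yolanda each take $81,000.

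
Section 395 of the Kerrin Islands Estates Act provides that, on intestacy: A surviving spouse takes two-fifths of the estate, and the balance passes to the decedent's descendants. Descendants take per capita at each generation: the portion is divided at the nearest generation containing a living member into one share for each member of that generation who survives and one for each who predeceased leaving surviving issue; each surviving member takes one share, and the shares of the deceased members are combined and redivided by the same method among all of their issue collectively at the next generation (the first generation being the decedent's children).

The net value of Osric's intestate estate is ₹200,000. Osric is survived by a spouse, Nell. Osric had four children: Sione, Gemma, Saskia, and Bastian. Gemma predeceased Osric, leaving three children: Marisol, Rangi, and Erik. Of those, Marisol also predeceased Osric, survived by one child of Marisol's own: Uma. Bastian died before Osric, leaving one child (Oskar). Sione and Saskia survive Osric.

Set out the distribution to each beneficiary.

Nell: ₹80,000; Sione: ₹30,000; Uma: ₹15,000; Rangi: ₹15,000; Erik: ₹15,000; Saskia: ₹30,000; Oskar: ₹15,000

Nell takes two-fifths of ₹200,000 = ₹80,000. The remaining ₹120,000 passes to the descendants.
The descendants' portion (₹120,000) is divided at the children's generation into 4 shares of ₹30,000. Sione and Saskia each take ₹30,000. The 2 shares of the deceased (Gemma and Bastian) are combined into a pool of ₹60,000.
That pool (₹60,000) is divided at the grandchildren's generation into 4 shares of ₹15,000. Rangi, Erik, and Oskar each take ₹15,000. The remaining share for the deceased Marisol (₹15,000) is carried to the next generation.
That pool (₹15,000) passes entirely to Uma, the sole taker at the great-grandchildren's generation.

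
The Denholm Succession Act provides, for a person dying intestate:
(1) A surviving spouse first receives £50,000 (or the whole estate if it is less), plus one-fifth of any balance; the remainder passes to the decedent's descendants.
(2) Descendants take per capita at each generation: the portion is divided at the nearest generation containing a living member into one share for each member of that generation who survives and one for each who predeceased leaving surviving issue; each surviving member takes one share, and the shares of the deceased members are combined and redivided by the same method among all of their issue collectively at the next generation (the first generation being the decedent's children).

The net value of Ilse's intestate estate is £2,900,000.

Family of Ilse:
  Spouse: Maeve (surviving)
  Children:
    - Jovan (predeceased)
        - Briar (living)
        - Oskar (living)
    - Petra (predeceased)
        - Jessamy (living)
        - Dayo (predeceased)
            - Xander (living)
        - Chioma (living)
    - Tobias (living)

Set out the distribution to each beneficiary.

Maeve first takes £50,000, leaving a balance of £2,850,000. Maeve then takes one-fifth of the balance (£570,000), for a total of £620,000. The remaining £2,280,000 passes to the descendants.
The descendants' portion (£2,280,000) is divided at the children's generation into 3 shares of £760,000. Tobias takes £760,000. The 2 shares of the deceased (Jovan and Petra) are combined into a pool of £1,520,000.
That pool (£1,520,000) is divided at the grandchildren's generation into 5 shares of £304,000. Briar, Oskar, Jessamy, and Chioma each take £304,000. The remaining share for the deceased Dayo (£304,000) is carried to the next generation.
That pool (£304,000) passes entirely to Xander, the sole taker at the great-grandchildren's generation.

Maeve: £620,000; Briar: £304,000; Oskar: £304,000; Jessamy: £304,000; Xander: £304,000; Chioma: £304,000; Tobias: £760,000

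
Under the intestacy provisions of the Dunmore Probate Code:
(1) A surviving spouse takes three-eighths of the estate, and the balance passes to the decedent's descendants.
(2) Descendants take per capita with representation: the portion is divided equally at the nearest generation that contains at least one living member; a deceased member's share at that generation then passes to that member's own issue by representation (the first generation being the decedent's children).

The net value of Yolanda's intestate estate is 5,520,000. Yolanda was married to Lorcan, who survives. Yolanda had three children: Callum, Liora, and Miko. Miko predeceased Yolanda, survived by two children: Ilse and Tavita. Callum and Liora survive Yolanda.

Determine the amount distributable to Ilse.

Ilse receives 575,000.

Lorcan takes three-eighths of 5,520,000 = 2,070,000. The remaining 3,450,000 passes to the descendants.
The descendants' portion (3,450,000) is divided into 3 shares of 1,150,000: Callum and Liora each take 1,150,000; Miko's 1,150,000 share passes to Miko's issue.
Miko's share (1,150,000) is divided into 2 shares of 575,000: Ilse and Tavita each take 575,000.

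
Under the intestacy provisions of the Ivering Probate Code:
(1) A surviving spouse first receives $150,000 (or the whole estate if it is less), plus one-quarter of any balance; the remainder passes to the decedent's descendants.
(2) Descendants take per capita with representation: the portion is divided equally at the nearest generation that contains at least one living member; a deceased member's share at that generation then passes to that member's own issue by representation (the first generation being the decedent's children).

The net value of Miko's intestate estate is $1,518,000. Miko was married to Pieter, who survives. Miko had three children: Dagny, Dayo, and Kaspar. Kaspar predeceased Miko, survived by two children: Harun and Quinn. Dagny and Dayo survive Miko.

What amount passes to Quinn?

Quinn receives $171,000.

Pieter first takes $150,000, leaving a balance of $1,368,000. Pieter then takes one-quarter of the balance ($342,000), for a total of $492,000. The remaining $1,026,000 passes to the descendants.
The descendants' portion ($1,026,000) is divided into 3 shares of $342,000: Dagny and Dayo each take $342,000; Kaspar's $342,000 share passes to Kaspar's issue.
Kaspar's share ($342,000) is divided into 2 shares of $171,000: Harun and Quinn each take $171,000.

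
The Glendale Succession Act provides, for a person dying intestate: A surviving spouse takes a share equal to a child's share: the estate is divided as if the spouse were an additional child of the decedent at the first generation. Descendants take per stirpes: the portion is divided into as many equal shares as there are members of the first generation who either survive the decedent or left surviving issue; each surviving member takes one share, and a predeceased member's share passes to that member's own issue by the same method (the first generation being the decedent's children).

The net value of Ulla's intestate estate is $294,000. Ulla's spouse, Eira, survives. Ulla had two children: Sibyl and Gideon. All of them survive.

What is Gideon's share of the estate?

The spouse counts as an additional share at the children's level, so there are 3 primary shares of $98,000. Eira takes one such share ($98,000).
The children's combined portion ($196,000) is divided into 2 shares of $98,000: Sibyl and Gideon each take $98,000.

Gideon receives $98,000.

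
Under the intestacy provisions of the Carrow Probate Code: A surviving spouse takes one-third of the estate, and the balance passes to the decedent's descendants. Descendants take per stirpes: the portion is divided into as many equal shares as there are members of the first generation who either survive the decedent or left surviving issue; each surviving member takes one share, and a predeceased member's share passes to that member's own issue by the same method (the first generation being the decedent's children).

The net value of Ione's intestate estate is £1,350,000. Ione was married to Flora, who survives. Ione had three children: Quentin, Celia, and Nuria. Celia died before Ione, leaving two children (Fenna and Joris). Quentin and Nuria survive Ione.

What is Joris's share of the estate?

Joris receives £150,000.

Flora takes one-third of £1,350,000 = £450,000. The remaining £900,000 passes to the descendants.
The descendants' portion (£900,000) is divided into 3 shares of £300,000: Quentin and Nuria each take £300,000; Celia's £300,000 share passes to Celia's issue.
Celia's share (£300,000) is divided into 2 shares of £150,000: Fenna and Joris each take £150,000.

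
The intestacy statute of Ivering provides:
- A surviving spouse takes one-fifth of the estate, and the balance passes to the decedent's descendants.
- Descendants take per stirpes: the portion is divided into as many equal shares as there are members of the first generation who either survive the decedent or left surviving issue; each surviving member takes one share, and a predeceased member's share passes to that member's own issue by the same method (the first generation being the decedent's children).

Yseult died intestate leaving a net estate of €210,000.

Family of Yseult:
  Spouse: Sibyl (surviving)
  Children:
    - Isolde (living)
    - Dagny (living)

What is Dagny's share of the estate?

Dagny receives €84,000.

Sibyl takes one-fifth of €210,000 = €42,000. The remaining €168,000 passes to the descendants.
The descendants' portion (€168,000) is divided into 2 shares of €84,000: Isolde and Dagny each take €84,000.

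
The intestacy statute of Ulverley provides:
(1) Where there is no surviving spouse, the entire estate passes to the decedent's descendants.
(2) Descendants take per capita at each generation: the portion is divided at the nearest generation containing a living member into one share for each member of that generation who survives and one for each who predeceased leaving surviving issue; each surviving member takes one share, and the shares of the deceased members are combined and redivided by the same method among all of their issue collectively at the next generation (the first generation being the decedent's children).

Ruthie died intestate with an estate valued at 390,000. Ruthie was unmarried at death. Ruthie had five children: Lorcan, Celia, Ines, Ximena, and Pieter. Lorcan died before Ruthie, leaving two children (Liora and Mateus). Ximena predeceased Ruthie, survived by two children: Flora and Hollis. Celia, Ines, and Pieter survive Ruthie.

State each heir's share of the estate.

The entire 390,000 passes to the descendants.
That amount (390,000) is divided at the children's generation into 5 shares of 78,000. Celia, Ines, and Pieter each take 78,000. The 2 shares of the deceased (Lorcan and Ximena) are combined into a pool of 156,000.
That pool (156,000) is divided at the grandchildren's generation equally among Liora, Mateus, Flora, and Hollis: 39,000 each.

Liora: 39,000; Mateus: 39,000; Celia: 78,000; Ines: 78,000; Flora: 39,000; Hollis: 39,000; Pieter: 78,000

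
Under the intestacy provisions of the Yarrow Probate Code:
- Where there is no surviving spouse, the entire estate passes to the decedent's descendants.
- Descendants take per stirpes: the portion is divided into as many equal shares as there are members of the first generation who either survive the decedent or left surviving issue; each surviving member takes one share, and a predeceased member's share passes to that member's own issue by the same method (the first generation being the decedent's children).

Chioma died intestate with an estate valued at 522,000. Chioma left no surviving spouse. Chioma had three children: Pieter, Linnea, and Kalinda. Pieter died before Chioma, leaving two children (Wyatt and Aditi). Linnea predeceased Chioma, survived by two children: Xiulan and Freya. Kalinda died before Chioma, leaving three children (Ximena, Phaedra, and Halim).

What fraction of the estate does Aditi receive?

Aditi receives 1/6 of the estate.

The entire 522,000 passes to the descendants.
That amount (522,000) is divided into 3 shares of 174,000: Pieter's 174,000 share passes to Pieter's issue; Linnea's 174,000 share passes to Linnea's issue; Kalinda's 174,000 share passes to Kalinda's issue.
Pieter's share (174,000) is divided into 2 shares of 87,000: Wyatt and Aditi each take 87,000.
Linnea's share (174,000) is divided into 2 shares of 87,000: Xiulan and Freya each take 87,000.
Kalinda's share (174,000) is divided into 3 shares of 58,000: Ximena, Phaedra, and Halim each take 58,000.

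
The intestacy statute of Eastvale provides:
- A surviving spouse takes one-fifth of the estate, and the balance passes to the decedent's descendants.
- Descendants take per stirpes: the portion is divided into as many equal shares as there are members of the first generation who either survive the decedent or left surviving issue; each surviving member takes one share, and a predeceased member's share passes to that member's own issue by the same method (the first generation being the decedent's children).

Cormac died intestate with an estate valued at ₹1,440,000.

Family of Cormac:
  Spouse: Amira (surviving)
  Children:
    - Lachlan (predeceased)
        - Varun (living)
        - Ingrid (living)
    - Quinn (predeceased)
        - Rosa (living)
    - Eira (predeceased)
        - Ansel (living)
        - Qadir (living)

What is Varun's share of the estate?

Varun receives ₹192,000.

Amira takes one-fifth of ₹1,440,000 = ₹288,000. The remaining ₹1,152,000 passes to the descendants.
The descendants' portion (₹1,152,000) is divided into 3 shares of ₹384,000: Lachlan's ₹384,000 share passes to Lachlan's issue; Quinn's ₹384,000 share passes to Quinn's issue; Eira's ₹384,000 share passes to Eira's issue.
Lachlan's share (₹384,000) is divided into 2 shares of ₹192,000: Varun and Ingrid each take ₹192,000.
Quinn's share (₹384,000) passes entirely to Rosa.
Eira's share (₹384,000) is divided into 2 shares of ₹192,000: Ansel and Qadir each take ₹192,000.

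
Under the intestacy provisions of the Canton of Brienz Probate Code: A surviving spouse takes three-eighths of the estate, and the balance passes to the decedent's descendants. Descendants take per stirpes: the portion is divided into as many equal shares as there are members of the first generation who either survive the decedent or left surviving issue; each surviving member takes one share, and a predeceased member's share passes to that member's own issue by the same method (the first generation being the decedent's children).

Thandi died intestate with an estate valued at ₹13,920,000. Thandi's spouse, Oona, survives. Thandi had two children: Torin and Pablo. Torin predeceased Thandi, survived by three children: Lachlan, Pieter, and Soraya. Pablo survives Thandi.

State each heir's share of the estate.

Oona takes three-eighths of ₹13,920,000 = ₹5,220,000. The remaining ₹8,700,000 passes to the descendants.
The descendants' portion (₹8,700,000) is divided into 2 shares of ₹4,350,000: Pablo takes ₹4,350,000; Torin's ₹4,350,000 share passes to Torin's issue.
Torin's share (₹4,350,000) is divided into 3 shares of ₹1,450,000: Lachlan, Pieter, and Soraya each take ₹1,450,000.

Oona: ₹5,220,000; Lachlan: ₹1,450,000; Pieter: ₹1,450,000; Soraya: ₹1,450,000; Pablo: ₹4,350,000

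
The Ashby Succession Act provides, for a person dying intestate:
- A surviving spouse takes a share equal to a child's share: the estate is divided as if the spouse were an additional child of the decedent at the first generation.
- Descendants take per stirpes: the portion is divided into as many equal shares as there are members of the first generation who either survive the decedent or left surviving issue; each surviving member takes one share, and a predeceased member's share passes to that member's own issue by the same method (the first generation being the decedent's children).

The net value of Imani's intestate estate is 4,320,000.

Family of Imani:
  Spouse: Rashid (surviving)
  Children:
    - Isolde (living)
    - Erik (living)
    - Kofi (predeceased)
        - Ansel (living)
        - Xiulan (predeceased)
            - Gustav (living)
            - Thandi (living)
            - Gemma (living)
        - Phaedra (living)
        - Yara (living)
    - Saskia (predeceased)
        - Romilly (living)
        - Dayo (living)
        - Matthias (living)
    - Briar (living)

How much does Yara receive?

Yara receives 180,000.

The spouse counts as an additional share at the children's level, so there are 6 primary shares of 720,000. Rashid takes one such share (720,000).
The children's combined portion (3,600,000) is divided into 5 shares of 720,000: Isolde, Erik, and Briar each take 720,000; Kofi's 720,000 share passes to Kofi's issue; Saskia's 720,000 share passes to Saskia's issue.
Kofi's share (720,000) is divided into 4 shares of 180,000: Ansel, Phaedra, and Yara each take 180,000; Xiulan's 180,000 share passes to Xiulan's issue.
Xiulan's share (180,000) is divided into 3 shares of 60,000: Gustav, Thandi, and Gemma each take 60,000.
Saskia's share (720,000) is divided into 3 shares of 240,000: Romilly, Dayo, and Matthias each take 240,000.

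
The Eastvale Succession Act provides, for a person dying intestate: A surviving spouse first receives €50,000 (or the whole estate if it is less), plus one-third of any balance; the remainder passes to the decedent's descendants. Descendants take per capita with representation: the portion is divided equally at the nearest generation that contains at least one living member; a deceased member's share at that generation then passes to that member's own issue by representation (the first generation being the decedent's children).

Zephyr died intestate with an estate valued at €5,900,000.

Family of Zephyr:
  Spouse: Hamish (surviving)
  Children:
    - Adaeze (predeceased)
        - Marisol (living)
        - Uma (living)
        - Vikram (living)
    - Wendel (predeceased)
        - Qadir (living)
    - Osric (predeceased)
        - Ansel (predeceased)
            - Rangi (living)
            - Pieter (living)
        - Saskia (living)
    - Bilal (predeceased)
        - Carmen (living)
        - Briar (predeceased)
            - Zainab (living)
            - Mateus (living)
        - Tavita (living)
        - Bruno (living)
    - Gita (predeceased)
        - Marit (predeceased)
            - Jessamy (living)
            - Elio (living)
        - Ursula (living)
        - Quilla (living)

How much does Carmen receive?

Carmen receives €300,000.

Hamish first takes €50,000, leaving a balance of €5,850,000. Hamish then takes one-third of the balance (€1,950,000), for a total of €2,000,000. The remaining €3,900,000 passes to the descendants.
No child survives, so the initial division is made at the grandchildren's generation.
The descendants' portion (€3,900,000) is divided into 13 shares of €300,000: Marisol, Uma, Vikram, Qadir, Saskia, Carmen, Tavita, Bruno, Ursula, and Quilla each take €300,000; Ansel's €300,000 share passes to Ansel's issue; Briar's €300,000 share passes to Briar's issue; Marit's €300,000 share passes to Marit's issue.
Ansel's share (€300,000) is divided into 2 shares of €150,000: Rangi and Pieter each take €150,000.
Briar's share (€300,000) is divided into 2 shares of €150,000: Zainab and Mateus each take €150,000.
Marit's share (€300,000) is divided into 2 shares of €150,000: Jessamy and Elio each take €150,000.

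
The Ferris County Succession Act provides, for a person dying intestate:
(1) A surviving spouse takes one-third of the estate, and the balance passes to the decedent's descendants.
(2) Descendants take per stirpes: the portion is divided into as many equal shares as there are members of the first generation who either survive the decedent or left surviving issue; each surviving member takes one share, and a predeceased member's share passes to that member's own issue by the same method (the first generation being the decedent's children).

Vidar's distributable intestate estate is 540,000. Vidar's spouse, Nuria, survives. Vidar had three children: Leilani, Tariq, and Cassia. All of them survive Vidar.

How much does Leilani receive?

Leilani receives 120,000.

Nuria takes one-third of 540,000 = 180,000. The remaining 360,000 passes to the descendants.
The descendants' portion (360,000) is divided into 3 shares of 120,000: Leilani, Tariq, and Cassia each take 120,000.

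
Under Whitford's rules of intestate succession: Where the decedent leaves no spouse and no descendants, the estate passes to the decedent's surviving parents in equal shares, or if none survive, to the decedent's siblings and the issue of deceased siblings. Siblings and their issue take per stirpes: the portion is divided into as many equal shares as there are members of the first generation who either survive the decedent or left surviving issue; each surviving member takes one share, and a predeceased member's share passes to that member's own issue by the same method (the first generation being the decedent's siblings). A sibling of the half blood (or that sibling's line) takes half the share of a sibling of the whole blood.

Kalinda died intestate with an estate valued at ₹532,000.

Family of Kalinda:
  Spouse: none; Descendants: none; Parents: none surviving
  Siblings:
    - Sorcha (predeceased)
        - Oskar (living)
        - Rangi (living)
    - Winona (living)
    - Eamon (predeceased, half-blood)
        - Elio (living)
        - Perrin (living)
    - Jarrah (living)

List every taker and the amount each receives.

The entire ₹532,000 passes to the siblings and their issue.
Counting each half-blood sibling's line as half a unit, there are 7/2 units in ₹532,000, so one unit is ₹152,000. Whole-blood lines (Sorcha, Winona, and Jarrah) take ₹152,000 each; half-blood lines (Eamon) take ₹76,000 each.
Sorcha's share (₹152,000) is divided into 2 shares of ₹76,000: Oskar and Rangi each take ₹76,000.
Eamon's share (₹76,000) is divided into 2 shares of ₹38,000: Elio and Perrin each take ₹38,000.

Oskar: ₹76,000; Rangi: ₹76,000; Winona: ₹152,000; Elio: ₹38,000; Perrin: ₹38,000; Jarrah: ₹152,000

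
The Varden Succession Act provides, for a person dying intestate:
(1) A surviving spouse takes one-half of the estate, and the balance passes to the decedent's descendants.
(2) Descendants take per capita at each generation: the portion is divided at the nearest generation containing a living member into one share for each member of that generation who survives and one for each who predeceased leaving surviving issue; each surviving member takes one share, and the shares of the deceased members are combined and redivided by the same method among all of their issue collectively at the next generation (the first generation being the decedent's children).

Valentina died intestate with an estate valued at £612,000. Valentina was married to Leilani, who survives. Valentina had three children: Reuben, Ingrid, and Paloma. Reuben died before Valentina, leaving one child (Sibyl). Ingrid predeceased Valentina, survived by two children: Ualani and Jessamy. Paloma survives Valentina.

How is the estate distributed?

Leilani takes one-half of £612,000 = £306,000. The remaining £306,000 passes to the descendants.
The descendants' portion (£306,000) is divided at the children's generation into 3 shares of £102,000. Paloma takes £102,000. The 2 shares of the deceased (Reuben and Ingrid) are combined into a pool of £204,000.
That pool (£204,000) is divided at the grandchildren's generation equally among Sibyl, Ualani, and Jessamy: £68,000 each.

Leilani: £306,000; Sibyl: £68,000; Ualani: £68,000; Jessamy: £68,000; Paloma: £102,000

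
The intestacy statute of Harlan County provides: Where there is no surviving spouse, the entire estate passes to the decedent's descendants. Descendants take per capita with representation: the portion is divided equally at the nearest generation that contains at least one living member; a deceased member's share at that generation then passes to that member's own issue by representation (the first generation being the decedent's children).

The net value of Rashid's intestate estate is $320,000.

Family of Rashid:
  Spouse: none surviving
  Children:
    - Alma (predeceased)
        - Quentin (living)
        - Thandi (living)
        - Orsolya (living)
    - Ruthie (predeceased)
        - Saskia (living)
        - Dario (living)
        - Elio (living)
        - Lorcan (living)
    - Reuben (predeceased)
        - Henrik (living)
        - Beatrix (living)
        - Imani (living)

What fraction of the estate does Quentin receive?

Quentin receives 1/10 of the estate.

The entire $320,000 passes to the descendants.
No child survives, so the initial division is made at the grandchildren's generation.
That amount ($320,000) is divided into 10 shares of $32,000: Quentin, Thandi, Orsolya, Saskia, Dario, Elio, Lorcan, Henrik, Beatrix, and Imani each take $32,000.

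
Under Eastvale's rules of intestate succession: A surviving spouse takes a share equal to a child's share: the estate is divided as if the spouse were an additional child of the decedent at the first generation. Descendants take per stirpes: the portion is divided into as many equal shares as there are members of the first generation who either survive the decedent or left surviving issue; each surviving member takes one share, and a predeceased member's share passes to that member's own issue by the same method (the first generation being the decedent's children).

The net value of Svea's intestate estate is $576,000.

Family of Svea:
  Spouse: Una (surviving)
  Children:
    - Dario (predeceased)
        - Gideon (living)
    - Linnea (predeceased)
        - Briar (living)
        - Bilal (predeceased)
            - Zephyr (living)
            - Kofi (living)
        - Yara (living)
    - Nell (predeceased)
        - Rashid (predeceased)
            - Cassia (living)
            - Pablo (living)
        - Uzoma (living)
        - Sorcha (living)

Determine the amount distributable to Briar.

The spouse counts as an additional share at the children's level, so there are 4 primary shares of $144,000. Una takes one such share ($144,000).
The children's combined portion ($432,000) is divided into 3 shares of $144,000: Dario's $144,000 share passes to Dario's issue; Linnea's $144,000 share passes to Linnea's issue; Nell's $144,000 share passes to Nell's issue.
Dario's share ($144,000) passes entirely to Gideon.
Linnea's share ($144,000) is divided into 3 shares of $48,000: Briar and Yara each take $48,000; Bilal's $48,000 share passes to Bilal's issue.
Bilal's share ($48,000) is divided into 2 shares of $24,000: Zephyr and Kofi each take $24,000.
Nell's share ($144,000) is divided into 3 shares of $48,000: Uzoma and Sorcha each take $48,000; Rashid's $48,000 share passes to Rashid's issue.
Rashid's share ($48,000) is divided into 2 shares of $24,000: Cassia and Pablo each take $24,000.

Briar receives $48,000.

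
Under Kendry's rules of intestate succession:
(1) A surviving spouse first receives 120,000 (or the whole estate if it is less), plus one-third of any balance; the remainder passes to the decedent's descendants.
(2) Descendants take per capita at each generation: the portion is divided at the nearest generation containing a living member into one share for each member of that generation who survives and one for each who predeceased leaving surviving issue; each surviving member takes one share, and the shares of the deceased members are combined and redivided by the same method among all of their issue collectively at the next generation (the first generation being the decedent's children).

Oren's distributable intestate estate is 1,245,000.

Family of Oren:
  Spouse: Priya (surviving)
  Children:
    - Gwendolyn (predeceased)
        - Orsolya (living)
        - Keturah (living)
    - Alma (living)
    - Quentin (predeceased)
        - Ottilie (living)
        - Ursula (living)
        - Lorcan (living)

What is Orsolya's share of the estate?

Priya first takes 120,000, leaving a balance of 1,125,000. Priya then takes one-third of the balance (375,000), for a total of 495,000. The remaining 750,000 passes to the descendants.
The descendants' portion (750,000) is divided at the children's generation into 3 shares of 250,000. Alma takes 250,000. The 2 shares of the deceased (Gwendolyn and Quentin) are combined into a pool of 500,000.
That pool (500,000) is divided at the grandchildren's generation equally among Orsolya, Keturah, Ottilie, Ursula, and Lorcan: 100,000 each.

Orsolya receives 100,000.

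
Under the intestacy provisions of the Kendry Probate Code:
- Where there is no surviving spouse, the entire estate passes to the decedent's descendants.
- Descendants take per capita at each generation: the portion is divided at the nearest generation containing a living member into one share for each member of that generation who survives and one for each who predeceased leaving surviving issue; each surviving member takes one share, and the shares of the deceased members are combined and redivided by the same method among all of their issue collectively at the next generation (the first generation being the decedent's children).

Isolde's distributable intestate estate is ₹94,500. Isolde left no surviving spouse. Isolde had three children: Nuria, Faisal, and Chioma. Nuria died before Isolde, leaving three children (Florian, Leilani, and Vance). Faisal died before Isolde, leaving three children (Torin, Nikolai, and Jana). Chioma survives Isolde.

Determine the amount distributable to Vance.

Vance receives ₹10,500.

The entire ₹94,500 passes to the descendants.
That amount (₹94,500) is divided at the children's generation into 3 shares of ₹31,500. Chioma takes ₹31,500. The 2 shares of the deceased (Nuria and Faisal) are combined into a pool of ₹63,000.
That pool (₹63,000) is divided at the grandchildren's generation equally among Florian, Leilani, Vance, Torin, Nikolai, and Jana: ₹10,500 each.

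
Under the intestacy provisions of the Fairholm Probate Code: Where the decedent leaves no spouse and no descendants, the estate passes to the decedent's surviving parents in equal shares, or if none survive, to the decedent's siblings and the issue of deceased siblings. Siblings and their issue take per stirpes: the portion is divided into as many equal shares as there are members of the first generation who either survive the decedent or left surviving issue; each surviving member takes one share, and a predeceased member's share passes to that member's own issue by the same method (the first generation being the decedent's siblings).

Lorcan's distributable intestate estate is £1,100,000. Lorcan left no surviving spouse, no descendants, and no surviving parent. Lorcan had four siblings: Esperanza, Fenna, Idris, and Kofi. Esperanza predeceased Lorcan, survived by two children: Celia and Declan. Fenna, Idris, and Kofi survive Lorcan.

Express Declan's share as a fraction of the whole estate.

Declan receives 1/8 of the estate.

The entire £1,100,000 passes to the siblings and their issue.
That amount (£1,100,000) is divided into 4 shares of £275,000: Fenna, Idris, and Kofi each take £275,000; Esperanza's £275,000 share passes to Esperanza's issue.
Esperanza's share (£275,000) is divided into 2 shares of £137,500: Celia and Declan each take £137,500.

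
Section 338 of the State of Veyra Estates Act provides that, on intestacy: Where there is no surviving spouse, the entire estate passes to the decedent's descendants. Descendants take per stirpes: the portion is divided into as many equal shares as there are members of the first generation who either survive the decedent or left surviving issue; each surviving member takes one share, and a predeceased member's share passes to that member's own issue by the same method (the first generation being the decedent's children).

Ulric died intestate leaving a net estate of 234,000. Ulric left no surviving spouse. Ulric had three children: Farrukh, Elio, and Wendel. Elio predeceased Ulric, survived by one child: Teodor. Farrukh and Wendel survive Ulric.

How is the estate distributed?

The entire 234,000 passes to the descendants.
That amount (234,000) is divided into 3 shares of 78,000: Farrukh and Wendel each take 78,000; Elio's 78,000 share passes to Elio's issue.
Elio's share (78,000) passes entirely to Teodor.

Farrukh: 78,000; Teodor: 78,000; Wendel: 78,000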